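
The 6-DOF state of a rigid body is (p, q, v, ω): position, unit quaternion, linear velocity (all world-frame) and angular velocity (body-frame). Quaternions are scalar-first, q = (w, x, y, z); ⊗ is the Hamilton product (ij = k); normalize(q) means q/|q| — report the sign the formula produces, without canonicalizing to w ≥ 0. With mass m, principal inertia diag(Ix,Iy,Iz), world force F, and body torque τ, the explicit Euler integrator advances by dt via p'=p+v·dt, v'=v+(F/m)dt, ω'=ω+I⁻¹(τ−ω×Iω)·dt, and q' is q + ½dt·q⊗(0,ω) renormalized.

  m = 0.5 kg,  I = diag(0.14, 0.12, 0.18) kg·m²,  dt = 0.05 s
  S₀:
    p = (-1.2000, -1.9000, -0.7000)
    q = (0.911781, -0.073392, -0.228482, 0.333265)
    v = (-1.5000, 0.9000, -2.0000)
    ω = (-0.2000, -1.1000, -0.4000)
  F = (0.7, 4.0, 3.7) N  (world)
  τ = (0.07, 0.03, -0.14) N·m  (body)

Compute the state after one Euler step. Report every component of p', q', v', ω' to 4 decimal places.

p' = (-1.2750, -1.8550, -0.8000)
q' = (0.9081, -0.0665, -0.2558, 0.3249)
v' = (-1.4300, 1.3000, -1.6300)
ω' = (-0.1844, -1.0862, -0.4377)

ω×(Iω) gyroscopic = (0.0264, -0.0032, -0.0044)
angular accel α = (0.3114, 0.2767, -0.7533)
ω' = ω + α·dt = (-0.1844, -1.0862, -0.4377)
Hamilton product q⊗(0,ω) = (-0.1327026, 0.2756281, -1.0989689, -0.3296776)
q + ½dt·q⊗(0,ω), renormalized = (0.9081, -0.0665, -0.2558, 0.3249)
a = (1.4000, 8.0000, 7.4000)
p' = p + v·dt = (-1.2750, -1.8550, -0.8000)
v' = v + a·dt = (-1.4300, 1.3000, -1.6300)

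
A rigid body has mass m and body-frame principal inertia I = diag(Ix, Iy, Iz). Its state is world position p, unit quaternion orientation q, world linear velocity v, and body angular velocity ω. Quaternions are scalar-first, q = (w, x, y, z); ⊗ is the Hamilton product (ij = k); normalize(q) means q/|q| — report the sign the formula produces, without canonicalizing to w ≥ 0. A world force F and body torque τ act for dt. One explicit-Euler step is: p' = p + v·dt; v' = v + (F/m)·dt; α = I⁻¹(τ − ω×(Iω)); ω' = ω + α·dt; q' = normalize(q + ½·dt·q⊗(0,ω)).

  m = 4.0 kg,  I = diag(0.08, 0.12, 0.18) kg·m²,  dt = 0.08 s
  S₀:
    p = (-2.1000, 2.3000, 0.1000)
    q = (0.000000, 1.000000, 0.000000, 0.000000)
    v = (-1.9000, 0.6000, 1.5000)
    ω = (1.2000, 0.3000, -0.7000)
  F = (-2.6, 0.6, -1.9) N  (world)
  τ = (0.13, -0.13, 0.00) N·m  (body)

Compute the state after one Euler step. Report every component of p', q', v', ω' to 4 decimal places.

a = (-0.6500, 0.1500, -0.4750)
new position p' = (-2.2520, 2.3480, 0.2200)
v' = v + a·dt = (-1.9520, 0.6120, 1.4620)
ω×(Iω) gyroscopic = (-0.0126, 0.0840, 0.0144)
angular accel α = (1.7825, -1.7833, -0.0800)
ω + α·dt = (1.3426, 0.1573, -0.7064)
2q̇ = q⊗(0,ω) = (-1.2000000, 0.0000000, 0.7000000, 0.3000000)
q' = normalize(q + ½dt·q⊗(0,ω)) = (-0.0479, 0.9984, 0.0280, 0.0120)

p' = (-2.2520, 2.3480, 0.2200)
q' = (-0.0479, 0.9984, 0.0280, 0.0120)
v' = (-1.9520, 0.6120, 1.4620)
ω' = (1.3426, 0.1573, -0.7064)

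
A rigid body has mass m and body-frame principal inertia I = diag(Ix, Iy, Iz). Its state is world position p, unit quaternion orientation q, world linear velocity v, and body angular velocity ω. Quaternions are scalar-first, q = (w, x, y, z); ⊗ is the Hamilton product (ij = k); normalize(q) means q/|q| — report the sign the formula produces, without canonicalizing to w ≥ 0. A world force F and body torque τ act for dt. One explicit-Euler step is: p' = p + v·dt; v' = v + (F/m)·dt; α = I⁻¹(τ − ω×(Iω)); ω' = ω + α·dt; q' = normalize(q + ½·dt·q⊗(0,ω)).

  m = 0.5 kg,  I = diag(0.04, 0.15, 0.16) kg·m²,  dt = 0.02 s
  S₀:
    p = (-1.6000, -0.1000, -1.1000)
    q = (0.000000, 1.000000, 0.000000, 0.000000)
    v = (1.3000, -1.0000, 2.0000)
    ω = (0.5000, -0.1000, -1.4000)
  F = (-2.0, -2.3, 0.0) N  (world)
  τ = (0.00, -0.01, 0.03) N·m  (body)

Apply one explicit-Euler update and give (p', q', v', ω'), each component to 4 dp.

precession coupling ω×(Iω) = (0.0014, 0.0840, -0.0055)
α = I⁻¹(τ − ω×Iω) = (-0.0350, -0.6267, 0.2219)
new body rate ω' = (0.4993, -0.1125, -1.3956)
Hamilton product q⊗(0,ω) = (-0.5000000, 0.0000000, 1.4000000, -0.1000000)
updated quaternion q' = (-0.0050, 0.9999, 0.0140, -0.0010)
linear accel F/m = (-4.0000, -4.6000, 0.0000)
new position p' = (-1.5740, -0.1200, -1.0600)
v + (F/m)dt = (1.2200, -1.0920, 2.0000)

p' = (-1.5740, -0.1200, -1.0600)
q' = (-0.0050, 0.9999, 0.0140, -0.0010)
v' = (1.2200, -1.0920, 2.0000)
ω' = (0.4993, -0.1125, -1.3956)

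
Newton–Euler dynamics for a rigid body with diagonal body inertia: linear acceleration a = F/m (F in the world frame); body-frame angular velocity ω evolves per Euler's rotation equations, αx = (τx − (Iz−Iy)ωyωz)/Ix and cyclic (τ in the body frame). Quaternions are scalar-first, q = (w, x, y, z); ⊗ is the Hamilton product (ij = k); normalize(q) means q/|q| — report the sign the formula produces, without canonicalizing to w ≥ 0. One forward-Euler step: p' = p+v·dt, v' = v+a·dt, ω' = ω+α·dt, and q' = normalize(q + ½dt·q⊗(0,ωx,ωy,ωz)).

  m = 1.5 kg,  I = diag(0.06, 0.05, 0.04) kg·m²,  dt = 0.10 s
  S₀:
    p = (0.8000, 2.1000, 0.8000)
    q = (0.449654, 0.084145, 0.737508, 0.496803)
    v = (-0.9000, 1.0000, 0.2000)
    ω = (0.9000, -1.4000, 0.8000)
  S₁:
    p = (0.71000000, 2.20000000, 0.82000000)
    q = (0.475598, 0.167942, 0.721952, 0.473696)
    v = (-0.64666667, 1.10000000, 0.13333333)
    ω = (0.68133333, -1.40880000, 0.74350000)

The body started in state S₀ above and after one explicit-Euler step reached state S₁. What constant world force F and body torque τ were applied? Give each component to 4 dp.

Δω = ω₁−ω₀ = (-0.21866667, -0.00880000, -0.05650000)
ω₀×(Iω₀) = (0.0112, 0.0144, 0.0126)
applied torque τ = (-0.1200, 0.0100, -0.0100)
v₁ − v₀ = (0.25333333, 0.10000000, -0.06666667)
applied force F = (3.8000, 1.5000, -1.0000)

F = (3.8000, 1.5000, -1.0000)
τ = (-0.1200, 0.0100, -0.0100)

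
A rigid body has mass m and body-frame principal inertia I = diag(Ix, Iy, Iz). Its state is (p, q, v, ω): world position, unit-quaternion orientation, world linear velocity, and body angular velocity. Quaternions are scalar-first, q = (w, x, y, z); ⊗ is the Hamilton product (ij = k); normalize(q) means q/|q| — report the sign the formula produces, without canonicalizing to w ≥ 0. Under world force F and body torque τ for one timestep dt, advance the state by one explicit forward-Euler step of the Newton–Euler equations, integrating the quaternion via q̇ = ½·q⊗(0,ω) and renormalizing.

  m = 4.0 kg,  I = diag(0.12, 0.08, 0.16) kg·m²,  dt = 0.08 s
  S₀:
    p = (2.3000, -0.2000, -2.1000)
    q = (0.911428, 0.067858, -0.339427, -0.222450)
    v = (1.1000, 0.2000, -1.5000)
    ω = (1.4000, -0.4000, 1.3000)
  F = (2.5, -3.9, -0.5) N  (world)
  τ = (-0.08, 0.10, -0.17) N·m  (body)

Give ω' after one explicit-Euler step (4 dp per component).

ω' = (1.3744, -0.2272, 1.2038)

angular accel α = (-0.3200, 2.1600, -1.2025)
new body rate ω' = (1.3744, -0.2272, 1.2038)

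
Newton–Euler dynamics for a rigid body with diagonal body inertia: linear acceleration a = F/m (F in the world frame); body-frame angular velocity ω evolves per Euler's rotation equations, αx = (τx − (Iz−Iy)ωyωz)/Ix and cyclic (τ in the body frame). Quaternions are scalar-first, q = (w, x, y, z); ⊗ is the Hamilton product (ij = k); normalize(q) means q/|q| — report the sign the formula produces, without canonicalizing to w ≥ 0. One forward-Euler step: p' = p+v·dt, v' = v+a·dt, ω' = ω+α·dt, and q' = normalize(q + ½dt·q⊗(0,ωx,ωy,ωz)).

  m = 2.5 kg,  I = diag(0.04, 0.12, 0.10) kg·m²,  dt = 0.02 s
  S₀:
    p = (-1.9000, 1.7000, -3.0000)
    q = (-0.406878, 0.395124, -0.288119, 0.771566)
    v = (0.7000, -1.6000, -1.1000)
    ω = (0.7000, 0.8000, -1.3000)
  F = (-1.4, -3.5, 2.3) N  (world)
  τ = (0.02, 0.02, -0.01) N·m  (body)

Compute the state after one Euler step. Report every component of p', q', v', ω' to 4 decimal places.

(τ − ω×Iω)/I = (-0.0200, -0.2883, -0.5480)
ω' = ω + α·dt = (0.6996, 0.7942, -1.3110)
q⊗(0,ω) = (0.9569442, -0.5275127, 0.7282550, 1.0467239)
q' = normalize(q + ½dt·q⊗(0,ω)) = (-0.3973, 0.3898, -0.2808, 0.7819)
a = (-0.5600, -1.4000, 0.9200)
new position p' = (-1.8860, 1.6680, -3.0220)
v' = v + a·dt = (0.6888, -1.6280, -1.0816)

p' = (-1.8860, 1.6680, -3.0220)
q' = (-0.3973, 0.3898, -0.2808, 0.7819)
v' = (0.6888, -1.6280, -1.0816)
ω' = (0.6996, 0.7942, -1.3110)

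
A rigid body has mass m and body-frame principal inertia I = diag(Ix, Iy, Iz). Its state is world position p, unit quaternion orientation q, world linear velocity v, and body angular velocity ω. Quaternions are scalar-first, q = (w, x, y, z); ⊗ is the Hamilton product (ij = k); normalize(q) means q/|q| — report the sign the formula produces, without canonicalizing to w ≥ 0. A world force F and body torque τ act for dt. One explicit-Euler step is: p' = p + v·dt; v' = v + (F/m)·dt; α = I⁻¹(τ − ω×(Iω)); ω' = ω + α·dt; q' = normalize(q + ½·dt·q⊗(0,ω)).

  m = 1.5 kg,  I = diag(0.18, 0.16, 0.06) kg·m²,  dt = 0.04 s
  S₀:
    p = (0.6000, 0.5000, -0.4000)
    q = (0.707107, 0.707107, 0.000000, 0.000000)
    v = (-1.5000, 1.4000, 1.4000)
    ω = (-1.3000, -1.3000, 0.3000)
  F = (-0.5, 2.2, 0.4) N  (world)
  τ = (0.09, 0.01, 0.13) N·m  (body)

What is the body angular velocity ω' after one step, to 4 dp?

ω' = (-1.2887, -1.2858, 0.4092)

gyro term ω×Iω = (0.0390, -0.0468, -0.0338)
α = I⁻¹(τ − ω×Iω) = (0.2833, 0.3550, 2.7300)
ω + α·dt = (-1.2887, -1.2858, 0.4092)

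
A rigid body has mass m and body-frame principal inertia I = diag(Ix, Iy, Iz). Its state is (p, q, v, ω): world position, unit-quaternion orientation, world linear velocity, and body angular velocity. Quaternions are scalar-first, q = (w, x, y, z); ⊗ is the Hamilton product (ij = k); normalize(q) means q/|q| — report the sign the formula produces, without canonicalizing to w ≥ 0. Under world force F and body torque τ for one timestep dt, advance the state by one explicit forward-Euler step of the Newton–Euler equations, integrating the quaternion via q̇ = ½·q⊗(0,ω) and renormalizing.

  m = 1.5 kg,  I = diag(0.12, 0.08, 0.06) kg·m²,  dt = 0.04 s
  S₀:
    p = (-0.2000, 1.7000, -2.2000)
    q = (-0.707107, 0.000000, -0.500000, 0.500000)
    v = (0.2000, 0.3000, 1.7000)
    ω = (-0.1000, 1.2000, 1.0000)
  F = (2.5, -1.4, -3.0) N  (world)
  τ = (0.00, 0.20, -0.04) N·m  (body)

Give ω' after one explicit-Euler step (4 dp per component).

ω' = (-0.0920, 1.3030, 0.9701)

precession coupling ω×(Iω) = (-0.0240, -0.0060, 0.0048)
angular accel α = (0.2000, 2.5750, -0.7467)
new body rate ω' = (-0.0920, 1.3030, 0.9701)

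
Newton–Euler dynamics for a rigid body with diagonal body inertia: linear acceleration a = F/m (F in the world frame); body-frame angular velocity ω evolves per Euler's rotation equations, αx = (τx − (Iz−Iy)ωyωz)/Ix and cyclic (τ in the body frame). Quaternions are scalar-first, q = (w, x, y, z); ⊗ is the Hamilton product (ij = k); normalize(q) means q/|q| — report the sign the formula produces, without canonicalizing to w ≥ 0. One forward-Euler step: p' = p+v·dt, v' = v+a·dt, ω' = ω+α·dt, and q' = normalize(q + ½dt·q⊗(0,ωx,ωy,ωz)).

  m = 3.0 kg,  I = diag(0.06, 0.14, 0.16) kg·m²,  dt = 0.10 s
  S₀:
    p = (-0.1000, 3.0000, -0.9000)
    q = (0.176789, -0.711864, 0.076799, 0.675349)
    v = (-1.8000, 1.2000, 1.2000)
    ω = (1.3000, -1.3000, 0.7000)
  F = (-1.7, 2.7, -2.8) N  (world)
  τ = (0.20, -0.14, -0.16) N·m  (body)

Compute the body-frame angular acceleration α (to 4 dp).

gyro term ω×Iω = (-0.0182, -0.0910, -0.1352)
(τ − ω×Iω)/I = (3.6367, -0.3500, -0.1550)

α = (3.6367, -0.3500, -0.1550)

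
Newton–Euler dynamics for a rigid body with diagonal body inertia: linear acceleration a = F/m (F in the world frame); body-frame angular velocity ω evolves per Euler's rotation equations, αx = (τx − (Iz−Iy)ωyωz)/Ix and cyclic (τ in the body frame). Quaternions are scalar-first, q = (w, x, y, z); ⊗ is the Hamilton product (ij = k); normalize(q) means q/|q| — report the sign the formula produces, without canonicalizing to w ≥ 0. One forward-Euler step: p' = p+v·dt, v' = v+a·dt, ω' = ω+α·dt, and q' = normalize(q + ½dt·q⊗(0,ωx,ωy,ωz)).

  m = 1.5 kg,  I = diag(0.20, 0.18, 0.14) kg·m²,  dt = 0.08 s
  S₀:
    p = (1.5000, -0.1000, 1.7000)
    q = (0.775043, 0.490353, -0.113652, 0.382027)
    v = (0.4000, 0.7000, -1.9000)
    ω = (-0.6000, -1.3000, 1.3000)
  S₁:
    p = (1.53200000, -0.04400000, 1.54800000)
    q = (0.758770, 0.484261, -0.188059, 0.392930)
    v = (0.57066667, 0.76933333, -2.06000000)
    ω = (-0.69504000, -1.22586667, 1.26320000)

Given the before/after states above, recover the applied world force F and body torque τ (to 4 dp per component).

v₁ − v₀ = (0.17066667, 0.06933333, -0.16000000)
F = m·Δv/dt = (3.2000, 1.3000, -3.0000)
rate change Δω = (-0.09504000, 0.07413333, -0.03680000)
precession coupling = (0.0676, -0.0468, -0.0156)
τ = I·(Δω/dt) + ω₀×(Iω₀) = (-0.1700, 0.1200, -0.0800)

F = (3.2000, 1.3000, -3.0000)
τ = (-0.1700, 0.1200, -0.0800)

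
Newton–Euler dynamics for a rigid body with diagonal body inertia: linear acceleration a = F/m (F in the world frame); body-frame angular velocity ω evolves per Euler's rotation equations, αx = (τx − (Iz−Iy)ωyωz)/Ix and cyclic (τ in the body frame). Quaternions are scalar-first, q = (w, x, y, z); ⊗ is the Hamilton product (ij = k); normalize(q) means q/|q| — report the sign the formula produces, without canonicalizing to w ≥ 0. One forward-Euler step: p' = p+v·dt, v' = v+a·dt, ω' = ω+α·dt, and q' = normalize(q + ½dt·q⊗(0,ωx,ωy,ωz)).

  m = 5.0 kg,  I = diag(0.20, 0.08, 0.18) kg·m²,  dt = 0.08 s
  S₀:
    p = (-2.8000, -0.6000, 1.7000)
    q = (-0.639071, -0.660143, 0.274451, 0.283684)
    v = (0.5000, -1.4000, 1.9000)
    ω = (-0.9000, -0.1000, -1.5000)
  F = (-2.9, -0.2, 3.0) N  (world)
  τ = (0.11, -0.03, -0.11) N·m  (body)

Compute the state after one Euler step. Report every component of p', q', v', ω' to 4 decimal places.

p' = (-2.7600, -0.7120, 1.8520)
q' = (-0.6431, -0.6509, 0.2266, 0.3337)
v' = (0.4536, -1.4032, 1.9480)
ω' = (-0.8620, -0.1570, -1.5441)

gyro term ω×Iω = (0.0150, 0.0270, -0.0108)
angular accel α = (0.4750, -0.7125, -0.5511)
ω + α·dt = (-0.8620, -0.1570, -1.5441)
q⊗(0,ω) = (-0.1411576, 0.1918558, -1.1816230, 1.2716267)
q + ½dt·q⊗(0,ω), renormalized = (-0.6431, -0.6509, 0.2266, 0.3337)
a = (-0.5800, -0.0400, 0.6000)
p + v·dt = (-2.7600, -0.7120, 1.8520)
new velocity v' = (0.4536, -1.4032, 1.9480)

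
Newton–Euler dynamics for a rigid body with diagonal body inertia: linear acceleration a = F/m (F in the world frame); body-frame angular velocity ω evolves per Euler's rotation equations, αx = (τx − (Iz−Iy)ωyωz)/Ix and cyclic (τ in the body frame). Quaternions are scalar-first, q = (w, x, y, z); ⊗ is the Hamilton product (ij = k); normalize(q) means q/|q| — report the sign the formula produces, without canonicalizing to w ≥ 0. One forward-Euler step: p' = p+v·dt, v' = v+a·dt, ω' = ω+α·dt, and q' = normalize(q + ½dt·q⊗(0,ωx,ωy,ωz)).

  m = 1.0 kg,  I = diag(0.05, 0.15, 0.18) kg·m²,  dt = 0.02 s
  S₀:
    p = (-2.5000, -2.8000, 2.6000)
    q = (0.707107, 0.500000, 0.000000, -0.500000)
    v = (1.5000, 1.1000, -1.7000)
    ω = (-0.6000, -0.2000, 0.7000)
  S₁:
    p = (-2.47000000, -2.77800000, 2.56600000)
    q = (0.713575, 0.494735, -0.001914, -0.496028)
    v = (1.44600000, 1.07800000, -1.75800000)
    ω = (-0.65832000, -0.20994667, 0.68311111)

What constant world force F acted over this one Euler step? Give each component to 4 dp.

F = (-2.7000, -1.1000, -2.9000)

v₁ − v₀ = (-0.05400000, -0.02200000, -0.05800000)
m·(v₁−v₀)/dt = (-2.7000, -1.1000, -2.9000)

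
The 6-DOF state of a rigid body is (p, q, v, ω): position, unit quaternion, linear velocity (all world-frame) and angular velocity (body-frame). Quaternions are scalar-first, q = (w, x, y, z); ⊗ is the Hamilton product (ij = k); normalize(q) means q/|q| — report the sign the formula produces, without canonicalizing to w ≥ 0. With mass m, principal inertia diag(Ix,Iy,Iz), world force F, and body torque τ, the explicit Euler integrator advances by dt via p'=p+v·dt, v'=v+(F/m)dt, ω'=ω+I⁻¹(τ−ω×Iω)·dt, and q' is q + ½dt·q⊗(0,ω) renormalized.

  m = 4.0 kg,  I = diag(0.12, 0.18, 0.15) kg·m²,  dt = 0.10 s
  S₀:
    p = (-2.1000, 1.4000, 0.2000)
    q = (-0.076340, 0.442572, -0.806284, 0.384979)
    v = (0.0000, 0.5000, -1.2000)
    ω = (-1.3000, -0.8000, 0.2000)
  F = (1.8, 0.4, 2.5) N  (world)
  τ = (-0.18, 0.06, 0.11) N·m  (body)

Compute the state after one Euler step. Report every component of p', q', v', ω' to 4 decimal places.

p' = (-2.1000, 1.4500, 0.0800)
q' = (-0.0834, 0.4535, -0.8302, 0.3132)
v' = (0.0450, 0.5100, -1.1375)
ω' = (-1.4540, -0.7710, 0.2317)

(τ − ω×Iω)/I = (-1.5400, 0.2900, 0.3173)
ω + α·dt = (-1.4540, -0.7710, 0.2317)
2q̇ = q⊗(0,ω) = (-0.1466794, 0.2459684, -0.5279151, -1.4174948)
updated quaternion q' = (-0.0834, 0.4535, -0.8302, 0.3132)
linear accel F/m = (0.4500, 0.1000, 0.6250)
p' = p + v·dt = (-2.1000, 1.4500, 0.0800)
v + (F/m)dt = (0.0450, 0.5100, -1.1375)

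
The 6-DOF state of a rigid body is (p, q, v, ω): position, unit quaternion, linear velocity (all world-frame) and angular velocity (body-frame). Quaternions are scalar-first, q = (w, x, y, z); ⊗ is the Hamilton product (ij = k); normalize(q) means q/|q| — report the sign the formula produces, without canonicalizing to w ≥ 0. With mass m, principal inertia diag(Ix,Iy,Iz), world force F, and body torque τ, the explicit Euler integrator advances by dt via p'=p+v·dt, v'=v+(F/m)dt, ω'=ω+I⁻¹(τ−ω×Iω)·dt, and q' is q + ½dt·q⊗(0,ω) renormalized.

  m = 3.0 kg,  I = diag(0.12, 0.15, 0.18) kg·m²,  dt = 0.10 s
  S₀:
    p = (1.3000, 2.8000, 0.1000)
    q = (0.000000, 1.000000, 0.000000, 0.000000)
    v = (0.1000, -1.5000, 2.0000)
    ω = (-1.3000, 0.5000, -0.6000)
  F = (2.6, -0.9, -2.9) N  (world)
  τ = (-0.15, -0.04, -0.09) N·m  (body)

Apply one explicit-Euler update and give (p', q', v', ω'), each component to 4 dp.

a = (0.8667, -0.3000, -0.9667)
new position p' = (1.3100, 2.6500, 0.3000)
new velocity v' = (0.1867, -1.5300, 1.9033)
(τ − ω×Iω)/I = (-1.1750, 0.0453, -0.3917)
new body rate ω' = (-1.4175, 0.5045, -0.6392)
Hamilton product q⊗(0,ω) = (1.3000000, 0.0000000, 0.6000000, 0.5000000)
updated quaternion q' = (0.0648, 0.9971, 0.0299, 0.0249)

p' = (1.3100, 2.6500, 0.3000)
q' = (0.0648, 0.9971, 0.0299, 0.0249)
v' = (0.1867, -1.5300, 1.9033)
ω' = (-1.4175, 0.5045, -0.6392)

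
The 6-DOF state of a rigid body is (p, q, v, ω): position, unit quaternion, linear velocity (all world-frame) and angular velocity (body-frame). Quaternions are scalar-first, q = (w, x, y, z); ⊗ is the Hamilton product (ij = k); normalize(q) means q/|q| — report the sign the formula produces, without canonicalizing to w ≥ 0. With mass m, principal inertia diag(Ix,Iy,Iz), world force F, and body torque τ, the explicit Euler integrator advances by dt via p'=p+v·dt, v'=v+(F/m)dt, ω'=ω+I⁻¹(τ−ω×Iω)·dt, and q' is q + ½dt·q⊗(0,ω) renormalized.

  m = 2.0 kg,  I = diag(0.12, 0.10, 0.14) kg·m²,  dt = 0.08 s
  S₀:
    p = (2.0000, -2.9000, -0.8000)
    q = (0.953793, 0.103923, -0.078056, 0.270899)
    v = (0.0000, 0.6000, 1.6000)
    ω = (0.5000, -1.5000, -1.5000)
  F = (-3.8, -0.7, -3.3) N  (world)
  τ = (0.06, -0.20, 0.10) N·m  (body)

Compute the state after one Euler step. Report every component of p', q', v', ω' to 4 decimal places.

a = F/m = (-1.9000, -0.3500, -1.6500)
p + v·dt = (2.0000, -2.8520, -0.6720)
new velocity v' = (-0.1520, 0.5720, 1.4680)
ω×(Iω) gyroscopic = (0.0900, 0.0150, 0.0150)
(τ − ω×Iω)/I = (-0.2500, -2.1500, 0.6071)
ω' = ω + α·dt = (0.4800, -1.6720, -1.4514)
2q̇ = q⊗(0,ω) = (0.2373030, 1.0003290, -1.1393555, -1.5475460)
q' = normalize(q + ½dt·q⊗(0,ω)) = (0.9596, 0.1434, -0.1232, 0.2082)

p' = (2.0000, -2.8520, -0.6720)
q' = (0.9596, 0.1434, -0.1232, 0.2082)
v' = (-0.1520, 0.5720, 1.4680)
ω' = (0.4800, -1.6720, -1.4514)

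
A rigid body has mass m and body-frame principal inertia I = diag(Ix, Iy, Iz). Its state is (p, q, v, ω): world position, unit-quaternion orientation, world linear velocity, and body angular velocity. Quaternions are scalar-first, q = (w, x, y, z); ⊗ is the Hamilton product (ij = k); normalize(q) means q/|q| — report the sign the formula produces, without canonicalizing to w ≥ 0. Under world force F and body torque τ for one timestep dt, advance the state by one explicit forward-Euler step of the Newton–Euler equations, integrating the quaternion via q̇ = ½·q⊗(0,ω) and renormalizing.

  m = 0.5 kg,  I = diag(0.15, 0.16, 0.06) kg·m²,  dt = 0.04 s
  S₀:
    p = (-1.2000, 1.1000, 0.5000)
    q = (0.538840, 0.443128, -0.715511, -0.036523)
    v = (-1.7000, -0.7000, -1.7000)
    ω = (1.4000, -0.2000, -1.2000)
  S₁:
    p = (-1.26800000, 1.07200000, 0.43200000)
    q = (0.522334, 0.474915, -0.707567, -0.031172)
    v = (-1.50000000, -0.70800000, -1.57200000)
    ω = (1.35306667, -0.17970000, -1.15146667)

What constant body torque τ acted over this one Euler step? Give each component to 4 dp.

τ = (-0.2000, -0.0700, 0.0700)

ω₁ − ω₀ = (-0.04693333, 0.02030000, 0.04853333)
gyro term ω₀×Iω₀ = (-0.0240, -0.1512, -0.0028)
applied torque τ = (-0.2000, -0.0700, 0.0700)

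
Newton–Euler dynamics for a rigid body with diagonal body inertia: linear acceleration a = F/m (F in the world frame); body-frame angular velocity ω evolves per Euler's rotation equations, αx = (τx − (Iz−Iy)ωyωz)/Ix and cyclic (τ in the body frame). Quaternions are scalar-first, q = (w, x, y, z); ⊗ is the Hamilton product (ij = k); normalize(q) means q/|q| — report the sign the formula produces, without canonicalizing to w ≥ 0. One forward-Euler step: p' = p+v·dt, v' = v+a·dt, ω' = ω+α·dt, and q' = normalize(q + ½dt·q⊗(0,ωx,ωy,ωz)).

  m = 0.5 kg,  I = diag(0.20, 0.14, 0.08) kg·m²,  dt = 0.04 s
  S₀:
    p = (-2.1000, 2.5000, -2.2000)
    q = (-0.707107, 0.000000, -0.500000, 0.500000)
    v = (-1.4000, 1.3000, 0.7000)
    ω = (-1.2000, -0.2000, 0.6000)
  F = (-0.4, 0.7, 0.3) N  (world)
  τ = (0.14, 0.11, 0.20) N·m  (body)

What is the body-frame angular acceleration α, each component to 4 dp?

precession coupling ω×(Iω) = (0.0072, -0.0864, -0.0144)
angular accel α = (0.6640, 1.4029, 2.6800)

α = (0.6640, 1.4029, 2.6800)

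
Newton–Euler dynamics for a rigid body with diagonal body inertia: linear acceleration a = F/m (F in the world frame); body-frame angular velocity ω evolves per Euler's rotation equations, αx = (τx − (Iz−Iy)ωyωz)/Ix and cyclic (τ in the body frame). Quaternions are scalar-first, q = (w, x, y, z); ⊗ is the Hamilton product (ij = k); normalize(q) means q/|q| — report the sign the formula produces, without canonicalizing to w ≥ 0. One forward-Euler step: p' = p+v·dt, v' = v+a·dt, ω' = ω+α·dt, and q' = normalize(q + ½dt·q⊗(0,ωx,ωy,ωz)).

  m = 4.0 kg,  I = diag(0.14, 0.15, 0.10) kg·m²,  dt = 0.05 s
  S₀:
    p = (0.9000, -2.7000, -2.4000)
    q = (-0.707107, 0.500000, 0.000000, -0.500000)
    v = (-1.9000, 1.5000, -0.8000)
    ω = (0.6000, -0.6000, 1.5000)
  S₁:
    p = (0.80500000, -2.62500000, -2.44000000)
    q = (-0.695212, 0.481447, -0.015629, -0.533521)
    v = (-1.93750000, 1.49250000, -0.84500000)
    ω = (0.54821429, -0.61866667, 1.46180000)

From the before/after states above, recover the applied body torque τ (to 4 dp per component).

rate change Δω = (-0.05178571, -0.01866667, -0.03820000)
I·α + gyro = (-0.1000, -0.0200, -0.0800)

τ = (-0.1000, -0.0200, -0.0800)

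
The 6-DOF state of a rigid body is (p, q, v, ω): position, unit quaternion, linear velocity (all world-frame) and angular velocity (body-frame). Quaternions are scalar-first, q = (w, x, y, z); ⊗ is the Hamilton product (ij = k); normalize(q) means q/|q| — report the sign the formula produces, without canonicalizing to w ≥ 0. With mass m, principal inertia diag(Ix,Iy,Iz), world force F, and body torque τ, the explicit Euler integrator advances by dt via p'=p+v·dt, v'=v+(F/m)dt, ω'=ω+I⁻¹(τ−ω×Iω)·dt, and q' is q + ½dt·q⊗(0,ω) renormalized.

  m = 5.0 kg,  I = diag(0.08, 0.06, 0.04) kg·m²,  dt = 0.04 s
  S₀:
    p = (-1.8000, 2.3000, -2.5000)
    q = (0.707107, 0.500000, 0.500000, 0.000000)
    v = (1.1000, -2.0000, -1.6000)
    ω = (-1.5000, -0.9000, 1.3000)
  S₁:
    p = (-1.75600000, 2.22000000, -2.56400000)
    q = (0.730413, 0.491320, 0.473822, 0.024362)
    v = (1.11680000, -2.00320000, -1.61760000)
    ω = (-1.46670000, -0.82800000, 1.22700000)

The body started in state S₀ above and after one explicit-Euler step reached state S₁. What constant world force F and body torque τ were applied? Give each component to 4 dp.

F = (2.1000, -0.4000, -2.2000)
τ = (0.0900, 0.0300, -0.1000)

Δv = v₁−v₀ = (0.01680000, -0.00320000, -0.01760000)
F = m·Δv/dt = (2.1000, -0.4000, -2.2000)
Δω = ω₁−ω₀ = (0.03330000, 0.07200000, -0.07300000)
gyro term ω₀×Iω₀ = (0.0234, -0.0780, -0.0270)
I·α + gyro = (0.0900, 0.0300, -0.1000)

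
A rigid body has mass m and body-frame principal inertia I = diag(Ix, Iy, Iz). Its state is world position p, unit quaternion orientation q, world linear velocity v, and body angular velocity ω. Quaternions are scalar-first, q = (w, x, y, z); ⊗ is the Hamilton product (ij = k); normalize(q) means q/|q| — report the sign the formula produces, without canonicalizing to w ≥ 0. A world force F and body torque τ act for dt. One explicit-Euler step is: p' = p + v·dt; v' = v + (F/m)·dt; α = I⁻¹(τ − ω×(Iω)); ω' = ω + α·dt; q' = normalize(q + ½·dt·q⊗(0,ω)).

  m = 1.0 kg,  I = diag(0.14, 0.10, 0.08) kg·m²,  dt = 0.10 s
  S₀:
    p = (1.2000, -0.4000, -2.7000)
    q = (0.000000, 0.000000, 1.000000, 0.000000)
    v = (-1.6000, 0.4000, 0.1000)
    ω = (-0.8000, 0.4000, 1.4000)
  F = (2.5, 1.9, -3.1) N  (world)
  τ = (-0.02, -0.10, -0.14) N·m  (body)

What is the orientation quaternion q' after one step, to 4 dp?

q' = (-0.0199, 0.0698, 0.9966, 0.0399)

Hamilton product q⊗(0,ω) = (-0.4000000, 1.4000000, 0.0000000, 0.8000000)
q + ½dt·q⊗(0,ω), renormalized = (-0.0199, 0.0698, 0.9966, 0.0399)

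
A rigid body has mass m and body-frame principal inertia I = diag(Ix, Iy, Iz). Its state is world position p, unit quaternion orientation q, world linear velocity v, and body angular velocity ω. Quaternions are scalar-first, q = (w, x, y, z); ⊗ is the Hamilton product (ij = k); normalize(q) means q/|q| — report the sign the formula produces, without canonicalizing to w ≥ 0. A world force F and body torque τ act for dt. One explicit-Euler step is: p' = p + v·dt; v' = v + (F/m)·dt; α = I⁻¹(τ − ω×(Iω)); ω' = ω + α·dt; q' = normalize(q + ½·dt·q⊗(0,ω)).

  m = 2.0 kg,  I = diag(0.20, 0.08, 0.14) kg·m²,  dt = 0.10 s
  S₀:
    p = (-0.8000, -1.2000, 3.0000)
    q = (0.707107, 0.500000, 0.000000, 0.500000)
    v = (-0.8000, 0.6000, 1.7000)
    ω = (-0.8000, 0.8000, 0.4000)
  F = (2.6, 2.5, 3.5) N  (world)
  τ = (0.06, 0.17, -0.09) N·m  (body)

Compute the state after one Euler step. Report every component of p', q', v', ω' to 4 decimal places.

(τ − ω×Iω)/I = (0.2040, 2.3650, -1.1914)
new body rate ω' = (-0.7796, 1.0365, 0.2809)
Hamilton product q⊗(0,ω) = (0.2000000, -0.9656856, -0.0343144, 0.6828428)
q' = normalize(q + ½dt·q⊗(0,ω)) = (0.7158, 0.4509, -0.0017, 0.5332)
a = (1.3000, 1.2500, 1.7500)
p' = p + v·dt = (-0.8800, -1.1400, 3.1700)
v' = v + a·dt = (-0.6700, 0.7250, 1.8750)

p' = (-0.8800, -1.1400, 3.1700)
q' = (0.7158, 0.4509, -0.0017, 0.5332)
v' = (-0.6700, 0.7250, 1.8750)
ω' = (-0.7796, 1.0365, 0.2809)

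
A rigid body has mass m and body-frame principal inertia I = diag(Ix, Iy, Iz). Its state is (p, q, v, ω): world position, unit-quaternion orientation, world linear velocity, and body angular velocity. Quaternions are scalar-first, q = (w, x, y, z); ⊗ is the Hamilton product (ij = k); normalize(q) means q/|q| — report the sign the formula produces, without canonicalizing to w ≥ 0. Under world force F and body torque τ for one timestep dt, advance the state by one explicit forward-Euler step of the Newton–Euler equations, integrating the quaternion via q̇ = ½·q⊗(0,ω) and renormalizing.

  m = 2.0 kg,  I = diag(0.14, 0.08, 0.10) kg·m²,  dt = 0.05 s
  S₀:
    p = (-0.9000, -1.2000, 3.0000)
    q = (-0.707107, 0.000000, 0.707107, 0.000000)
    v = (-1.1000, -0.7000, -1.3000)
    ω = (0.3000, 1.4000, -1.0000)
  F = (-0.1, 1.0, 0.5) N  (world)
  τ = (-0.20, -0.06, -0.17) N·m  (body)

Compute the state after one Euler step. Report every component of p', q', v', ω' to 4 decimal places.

p' = (-0.9550, -1.2350, 2.9350)
q' = (-0.7312, -0.0230, 0.6817, 0.0124)
v' = (-1.1025, -0.6750, -1.2875)
ω' = (0.2386, 1.3700, -1.0724)

p' = p + v·dt = (-0.9550, -1.2350, 2.9350)
v + (F/m)dt = (-1.1025, -0.6750, -1.2875)
precession coupling ω×(Iω) = (-0.0280, -0.0120, -0.0252)
angular accel α = (-1.2286, -0.6000, -1.4480)
ω' = ω + α·dt = (0.2386, 1.3700, -1.0724)
Hamilton product q⊗(0,ω) = (-0.9899498, -0.9192391, -0.9899498, 0.4949749)
updated quaternion q' = (-0.7312, -0.0230, 0.6817, 0.0124)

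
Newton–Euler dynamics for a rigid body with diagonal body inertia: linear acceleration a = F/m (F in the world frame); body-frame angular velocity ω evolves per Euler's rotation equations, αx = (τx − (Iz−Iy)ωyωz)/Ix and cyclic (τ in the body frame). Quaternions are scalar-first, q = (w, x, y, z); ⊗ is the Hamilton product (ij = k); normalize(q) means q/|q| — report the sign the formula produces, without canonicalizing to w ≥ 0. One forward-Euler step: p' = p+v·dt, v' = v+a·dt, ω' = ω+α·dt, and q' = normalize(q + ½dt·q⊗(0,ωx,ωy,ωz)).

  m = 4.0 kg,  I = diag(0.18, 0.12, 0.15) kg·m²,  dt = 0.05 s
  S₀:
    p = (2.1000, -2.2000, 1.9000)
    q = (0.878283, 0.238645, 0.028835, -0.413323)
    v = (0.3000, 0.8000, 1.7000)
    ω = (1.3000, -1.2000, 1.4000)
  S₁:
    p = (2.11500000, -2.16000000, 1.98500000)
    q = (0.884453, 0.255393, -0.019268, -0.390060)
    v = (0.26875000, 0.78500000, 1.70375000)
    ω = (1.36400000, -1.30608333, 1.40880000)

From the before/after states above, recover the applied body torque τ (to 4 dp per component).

τ = (0.1800, -0.2000, 0.1200)

ω₁ − ω₀ = (0.06400000, -0.10608333, 0.00880000)
gyro term ω₀×Iω₀ = (-0.0504, 0.0546, 0.0936)
I·α + gyro = (0.1800, -0.2000, 0.1200)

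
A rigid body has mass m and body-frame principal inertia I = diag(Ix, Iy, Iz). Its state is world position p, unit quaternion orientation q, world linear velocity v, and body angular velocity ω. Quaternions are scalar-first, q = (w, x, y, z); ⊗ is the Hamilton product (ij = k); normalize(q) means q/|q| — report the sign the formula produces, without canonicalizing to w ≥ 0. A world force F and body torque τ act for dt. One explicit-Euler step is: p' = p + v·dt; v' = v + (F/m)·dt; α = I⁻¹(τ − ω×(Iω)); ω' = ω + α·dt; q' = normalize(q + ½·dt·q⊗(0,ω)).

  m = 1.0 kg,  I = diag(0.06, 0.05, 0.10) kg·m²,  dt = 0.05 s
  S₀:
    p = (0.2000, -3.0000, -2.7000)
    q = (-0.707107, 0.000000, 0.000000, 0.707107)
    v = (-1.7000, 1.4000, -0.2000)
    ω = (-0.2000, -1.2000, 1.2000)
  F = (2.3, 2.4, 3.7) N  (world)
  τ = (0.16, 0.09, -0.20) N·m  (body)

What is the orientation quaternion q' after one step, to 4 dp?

q⊗(0,ω) = (-0.8485284, 0.9899498, 0.7071070, -0.8485284)
updated quaternion q' = (-0.7277, 0.0247, 0.0177, 0.6853)

q' = (-0.7277, 0.0247, 0.0177, 0.6853)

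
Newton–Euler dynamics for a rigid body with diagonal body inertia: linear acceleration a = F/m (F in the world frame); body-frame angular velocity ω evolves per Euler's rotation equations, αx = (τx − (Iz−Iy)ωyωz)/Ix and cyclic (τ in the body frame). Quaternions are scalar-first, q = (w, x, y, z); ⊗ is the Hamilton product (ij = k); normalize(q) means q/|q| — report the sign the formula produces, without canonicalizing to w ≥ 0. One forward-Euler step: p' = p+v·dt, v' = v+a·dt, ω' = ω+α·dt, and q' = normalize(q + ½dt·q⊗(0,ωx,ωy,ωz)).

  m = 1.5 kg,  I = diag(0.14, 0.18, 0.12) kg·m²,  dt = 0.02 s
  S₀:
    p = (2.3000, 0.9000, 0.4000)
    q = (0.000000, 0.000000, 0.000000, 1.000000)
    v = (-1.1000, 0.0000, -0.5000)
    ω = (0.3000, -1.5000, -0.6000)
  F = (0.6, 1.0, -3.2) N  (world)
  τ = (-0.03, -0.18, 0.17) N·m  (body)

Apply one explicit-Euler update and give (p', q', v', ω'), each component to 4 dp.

p' = (2.2780, 0.9000, 0.3900)
q' = (0.0060, 0.0150, 0.0030, 0.9999)
v' = (-1.0920, 0.0133, -0.5427)
ω' = (0.3034, -1.5196, -0.5687)

ω×(Iω) gyroscopic = (-0.0540, -0.0036, -0.0180)
α = I⁻¹(τ − ω×Iω) = (0.1714, -0.9800, 1.5667)
ω' = ω + α·dt = (0.3034, -1.5196, -0.5687)
q⊗(0,ω) = (0.6000000, 1.5000000, 0.3000000, 0.0000000)
q + ½dt·q⊗(0,ω), renormalized = (0.0060, 0.0150, 0.0030, 0.9999)
a = F/m = (0.4000, 0.6667, -2.1333)
new position p' = (2.2780, 0.9000, 0.3900)
new velocity v' = (-1.0920, 0.0133, -0.5427)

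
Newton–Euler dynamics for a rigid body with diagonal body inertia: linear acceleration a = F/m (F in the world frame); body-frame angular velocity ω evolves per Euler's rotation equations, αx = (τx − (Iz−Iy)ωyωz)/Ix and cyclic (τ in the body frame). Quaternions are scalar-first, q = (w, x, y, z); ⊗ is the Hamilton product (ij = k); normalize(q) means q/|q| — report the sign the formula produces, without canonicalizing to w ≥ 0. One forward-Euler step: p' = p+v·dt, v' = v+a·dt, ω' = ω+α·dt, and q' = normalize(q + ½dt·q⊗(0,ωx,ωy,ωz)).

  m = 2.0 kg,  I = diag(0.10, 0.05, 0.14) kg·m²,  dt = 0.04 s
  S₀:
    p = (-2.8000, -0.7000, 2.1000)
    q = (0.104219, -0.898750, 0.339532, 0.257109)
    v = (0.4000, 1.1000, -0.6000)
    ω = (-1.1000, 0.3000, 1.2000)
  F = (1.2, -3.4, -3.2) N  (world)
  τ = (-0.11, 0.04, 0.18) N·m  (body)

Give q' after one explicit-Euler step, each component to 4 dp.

q⊗(0,ω) = (-1.3990154, 0.2156648, 0.8269458, 0.2289230)
q + ½dt·q⊗(0,ω), renormalized = (0.0762, -0.8939, 0.3559, 0.2615)

q' = (0.0762, -0.8939, 0.3559, 0.2615)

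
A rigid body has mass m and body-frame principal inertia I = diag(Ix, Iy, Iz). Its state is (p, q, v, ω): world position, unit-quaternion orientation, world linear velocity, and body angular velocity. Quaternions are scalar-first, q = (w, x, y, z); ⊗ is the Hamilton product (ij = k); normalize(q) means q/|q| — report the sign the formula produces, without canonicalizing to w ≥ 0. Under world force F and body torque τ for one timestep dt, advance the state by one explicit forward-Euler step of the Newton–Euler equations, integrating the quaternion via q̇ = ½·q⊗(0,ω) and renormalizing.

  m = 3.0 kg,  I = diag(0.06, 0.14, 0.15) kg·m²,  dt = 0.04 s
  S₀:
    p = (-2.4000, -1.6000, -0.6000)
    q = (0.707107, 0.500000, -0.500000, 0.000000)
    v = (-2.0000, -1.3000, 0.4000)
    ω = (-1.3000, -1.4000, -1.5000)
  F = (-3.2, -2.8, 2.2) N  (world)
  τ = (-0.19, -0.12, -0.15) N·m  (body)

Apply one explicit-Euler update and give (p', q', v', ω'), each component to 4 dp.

(τ − ω×Iω)/I = (-3.5167, 0.3964, -1.9707)
new body rate ω' = (-1.4407, -1.3841, -1.5788)
q⊗(0,ω) = (-0.0500000, -0.1692391, -0.2399498, -2.4106605)
updated quaternion q' = (0.7053, 0.4960, -0.5042, -0.0482)
linear accel F/m = (-1.0667, -0.9333, 0.7333)
p' = p + v·dt = (-2.4800, -1.6520, -0.5840)
v' = v + a·dt = (-2.0427, -1.3373, 0.4293)

p' = (-2.4800, -1.6520, -0.5840)
q' = (0.7053, 0.4960, -0.5042, -0.0482)
v' = (-2.0427, -1.3373, 0.4293)
ω' = (-1.4407, -1.3841, -1.5788)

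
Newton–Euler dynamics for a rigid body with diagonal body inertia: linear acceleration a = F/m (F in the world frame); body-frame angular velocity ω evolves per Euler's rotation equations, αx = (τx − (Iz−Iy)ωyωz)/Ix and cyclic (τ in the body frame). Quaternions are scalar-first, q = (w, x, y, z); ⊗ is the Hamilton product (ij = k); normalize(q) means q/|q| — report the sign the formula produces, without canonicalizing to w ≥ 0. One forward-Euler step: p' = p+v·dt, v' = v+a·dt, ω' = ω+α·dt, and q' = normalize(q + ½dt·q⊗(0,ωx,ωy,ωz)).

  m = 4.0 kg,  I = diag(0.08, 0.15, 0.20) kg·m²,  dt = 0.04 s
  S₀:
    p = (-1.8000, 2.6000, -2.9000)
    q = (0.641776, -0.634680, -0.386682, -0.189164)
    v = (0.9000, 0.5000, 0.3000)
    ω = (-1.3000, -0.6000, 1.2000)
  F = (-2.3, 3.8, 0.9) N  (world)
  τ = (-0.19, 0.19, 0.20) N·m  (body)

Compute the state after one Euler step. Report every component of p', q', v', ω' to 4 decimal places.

p' = (-1.7640, 2.6200, -2.8880)
q' = (0.6247, -0.6625, -0.3740, -0.1761)
v' = (0.8770, 0.5380, 0.3090)
ω' = (-1.3770, -0.5993, 1.2291)

linear accel F/m = (-0.5750, 0.9500, 0.2250)
p' = p + v·dt = (-1.7640, 2.6200, -2.8880)
v' = v + a·dt = (0.8770, 0.5380, 0.3090)
angular accel α = (-1.9250, 0.0187, 0.7270)
new body rate ω' = (-1.3770, -0.5993, 1.2291)
Hamilton product q⊗(0,ω) = (-0.8300964, -1.4118256, 0.6224636, 0.6482526)
updated quaternion q' = (0.6247, -0.6625, -0.3740, -0.1761)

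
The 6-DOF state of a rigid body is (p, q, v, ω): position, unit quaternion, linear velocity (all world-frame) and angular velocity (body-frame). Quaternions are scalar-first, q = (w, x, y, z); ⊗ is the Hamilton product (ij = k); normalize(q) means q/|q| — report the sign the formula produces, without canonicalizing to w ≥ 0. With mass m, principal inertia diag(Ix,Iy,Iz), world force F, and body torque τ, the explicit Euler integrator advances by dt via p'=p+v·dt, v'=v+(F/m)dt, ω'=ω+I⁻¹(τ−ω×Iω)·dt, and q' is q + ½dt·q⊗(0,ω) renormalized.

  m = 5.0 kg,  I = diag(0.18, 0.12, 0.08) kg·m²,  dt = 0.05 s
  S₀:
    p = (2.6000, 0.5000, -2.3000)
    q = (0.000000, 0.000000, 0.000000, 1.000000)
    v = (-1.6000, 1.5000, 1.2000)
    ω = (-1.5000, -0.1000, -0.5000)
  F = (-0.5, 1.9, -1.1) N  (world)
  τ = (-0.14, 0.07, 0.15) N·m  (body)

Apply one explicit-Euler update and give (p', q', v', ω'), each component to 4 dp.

p' = (2.5200, 0.5750, -2.2400)
q' = (0.0125, 0.0025, -0.0375, 0.9992)
v' = (-1.6050, 1.5190, 1.1890)
ω' = (-1.5383, -0.1021, -0.4006)

a = (-0.1000, 0.3800, -0.2200)
p + v·dt = (2.5200, 0.5750, -2.2400)
v' = v + a·dt = (-1.6050, 1.5190, 1.1890)
precession coupling ω×(Iω) = (-0.0020, 0.0750, -0.0090)
α = I⁻¹(τ − ω×Iω) = (-0.7667, -0.0417, 1.9875)
ω + α·dt = (-1.5383, -0.1021, -0.4006)
Hamilton product q⊗(0,ω) = (0.5000000, 0.1000000, -1.5000000, 0.0000000)
q + ½dt·q⊗(0,ω), renormalized = (0.0125, 0.0025, -0.0375, 0.9992)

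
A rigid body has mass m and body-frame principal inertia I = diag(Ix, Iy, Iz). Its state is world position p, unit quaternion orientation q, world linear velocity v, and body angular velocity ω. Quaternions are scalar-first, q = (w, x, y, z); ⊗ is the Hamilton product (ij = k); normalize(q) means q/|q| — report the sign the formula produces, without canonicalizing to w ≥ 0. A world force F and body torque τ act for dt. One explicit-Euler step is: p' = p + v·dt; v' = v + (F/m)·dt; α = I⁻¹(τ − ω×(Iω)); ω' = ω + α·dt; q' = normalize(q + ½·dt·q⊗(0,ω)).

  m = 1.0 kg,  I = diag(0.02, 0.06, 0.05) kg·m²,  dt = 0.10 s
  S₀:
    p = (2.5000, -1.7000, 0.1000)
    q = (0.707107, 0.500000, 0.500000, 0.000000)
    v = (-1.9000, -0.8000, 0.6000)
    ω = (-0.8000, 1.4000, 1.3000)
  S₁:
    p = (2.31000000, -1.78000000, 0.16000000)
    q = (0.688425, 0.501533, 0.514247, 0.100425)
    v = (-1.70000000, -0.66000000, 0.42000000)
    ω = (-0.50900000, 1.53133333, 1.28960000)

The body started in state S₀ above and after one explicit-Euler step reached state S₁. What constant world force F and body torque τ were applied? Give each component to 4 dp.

F = (2.0000, 1.4000, -1.8000)
τ = (0.0400, 0.1100, -0.0500)

Δω = ω₁−ω₀ = (0.29100000, 0.13133333, -0.01040000)
precession coupling = (-0.0182, 0.0312, -0.0448)
τ = I·(Δω/dt) + ω₀×(Iω₀) = (0.0400, 0.1100, -0.0500)
velocity change Δv = (0.20000000, 0.14000000, -0.18000000)
applied force F = (2.0000, 1.4000, -1.8000)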